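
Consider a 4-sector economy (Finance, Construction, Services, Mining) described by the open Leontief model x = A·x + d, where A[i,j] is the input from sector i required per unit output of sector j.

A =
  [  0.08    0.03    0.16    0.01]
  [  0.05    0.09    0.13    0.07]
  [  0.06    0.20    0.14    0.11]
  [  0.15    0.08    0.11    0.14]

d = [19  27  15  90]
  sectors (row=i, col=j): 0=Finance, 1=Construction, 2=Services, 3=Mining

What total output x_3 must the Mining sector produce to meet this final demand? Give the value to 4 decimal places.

Form M = I − A:
  [  0.92   -0.03   -0.16   -0.01]
  [ -0.05    0.91   -0.13   -0.07]
  [ -0.06   -0.20    0.86   -0.11]
  [ -0.15   -0.08   -0.11    0.86]
Leontief inverse L = M⁻¹:
  [  1.1148    0.0911    0.2275    0.0495]
  [  0.0965    1.1587    0.2087    0.1221]
  [  0.1283    0.2965    1.2553    0.1862]
  [  0.2198    0.1616    0.2197    1.2066]
Total output x = L · d:
  x_0 = 1.1148·19 + 0.0911·27 + 0.2275·15 + 0.0495·90 = 31.5069
  x_1 = 0.0965·19 + 1.1587·27 + 0.2087·15 + 0.1221·90 = 47.2409
  x_2 = 0.1283·19 + 0.2965·27 + 1.2553·15 + 0.1862·90 = 46.0299
  x_3 = 0.2198·19 + 0.1616·27 + 0.2197·15 + 1.2066·90 = 120.4286

120.4286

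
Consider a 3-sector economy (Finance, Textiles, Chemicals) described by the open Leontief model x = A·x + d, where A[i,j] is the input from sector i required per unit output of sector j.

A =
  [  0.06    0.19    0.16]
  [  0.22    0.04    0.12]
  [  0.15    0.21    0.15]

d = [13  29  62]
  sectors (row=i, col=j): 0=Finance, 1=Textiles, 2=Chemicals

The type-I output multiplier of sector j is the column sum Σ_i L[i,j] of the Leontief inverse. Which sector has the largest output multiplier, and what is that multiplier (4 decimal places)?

Textiles (1.7746)

Form M = I − A:
  [  0.94   -0.19   -0.16]
  [ -0.22    0.96   -0.12]
  [ -0.15   -0.21    0.85]
Leontief inverse L = M⁻¹:
  [  1.1733    0.2895    0.2617]
  [  0.3042    1.1499    0.2196]
  [  0.2822    0.3352    1.2769]
Total output x = L · d:
  x_0 = 1.1733·13 + 0.2895·29 + 0.2617·62 = 39.8758
  x_1 = 0.3042·13 + 1.1499·29 + 0.2196·62 = 50.9162
  x_2 = 0.2822·13 + 0.3352·29 + 1.2769·62 = 92.5574
Output multipliers (column sums of L):
  Finance: 1.7597
  Textiles: 1.7746
  Chemicals: 1.7582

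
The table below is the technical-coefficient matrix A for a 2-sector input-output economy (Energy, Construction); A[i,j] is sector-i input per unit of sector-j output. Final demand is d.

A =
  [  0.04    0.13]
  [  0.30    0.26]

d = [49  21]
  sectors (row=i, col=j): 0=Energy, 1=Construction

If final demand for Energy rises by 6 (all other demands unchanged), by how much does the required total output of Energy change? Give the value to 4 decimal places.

Form M = I − A:
  [  0.96   -0.13]
  [ -0.30    0.74]
Leontief inverse L = M⁻¹:
  [  1.1022    0.1936]
  [  0.4468    1.4298]
Total output x = L · d:
  x_0 = 1.1022·49 + 0.1936·21 = 58.0727
  x_1 = 0.4468·49 + 1.4298·21 = 51.9214
Δx_0 = L[0,0] · Δd_0 = 1.1022 · 6 = 6.6130

6.6130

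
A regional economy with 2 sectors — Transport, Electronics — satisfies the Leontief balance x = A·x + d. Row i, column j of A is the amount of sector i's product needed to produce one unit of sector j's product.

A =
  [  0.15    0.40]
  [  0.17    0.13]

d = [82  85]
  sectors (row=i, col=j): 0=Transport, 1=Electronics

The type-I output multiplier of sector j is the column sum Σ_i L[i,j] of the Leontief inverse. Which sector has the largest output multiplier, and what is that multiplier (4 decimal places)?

Electronics (1.8615)

Form M = I − A:
  [  0.85   -0.40]
  [ -0.17    0.87]
Leontief inverse L = M⁻¹:
  [  1.2956    0.5957]
  [  0.2532    1.2658]
Total output x = L · d:
  x_0 = 1.2956·82 + 0.5957·85 = 156.8727
  x_1 = 0.2532·82 + 1.2658·85 = 128.3544
Output multipliers (column sums of L):
  Transport: 1.5488
  Electronics: 1.8615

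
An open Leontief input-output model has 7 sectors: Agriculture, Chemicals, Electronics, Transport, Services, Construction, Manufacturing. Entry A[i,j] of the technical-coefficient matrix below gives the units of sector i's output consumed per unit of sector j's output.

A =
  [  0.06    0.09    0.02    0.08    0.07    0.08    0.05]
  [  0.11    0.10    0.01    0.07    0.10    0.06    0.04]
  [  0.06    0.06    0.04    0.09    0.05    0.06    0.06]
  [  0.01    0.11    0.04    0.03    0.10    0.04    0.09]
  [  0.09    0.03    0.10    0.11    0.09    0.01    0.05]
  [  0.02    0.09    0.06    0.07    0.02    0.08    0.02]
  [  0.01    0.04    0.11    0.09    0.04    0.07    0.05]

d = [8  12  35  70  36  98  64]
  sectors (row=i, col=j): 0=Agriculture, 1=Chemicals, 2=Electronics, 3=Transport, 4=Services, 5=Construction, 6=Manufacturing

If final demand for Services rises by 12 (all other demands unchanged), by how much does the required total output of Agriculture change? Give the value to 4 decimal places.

1.5239

Form M = I − A:
  [  0.94   -0.09   -0.02   -0.08   -0.07   -0.08   -0.05]
  [ -0.11    0.90   -0.01   -0.07   -0.10   -0.06   -0.04]
  [ -0.06   -0.06    0.96   -0.09   -0.05   -0.06   -0.06]
  [ -0.01   -0.11   -0.04    0.97   -0.10   -0.04   -0.09]
  [ -0.09   -0.03   -0.10   -0.11    0.91   -0.01   -0.05]
  [ -0.02   -0.09   -0.06   -0.07   -0.02    0.92   -0.02]
  [ -0.01   -0.04   -0.11   -0.09   -0.04   -0.07    0.95]
Leontief inverse L = M⁻¹:
  [  1.1028    0.1521    0.0618    0.1395    0.1270    0.1242    0.0909]
  [  0.1606    1.1676    0.0549    0.1370    0.1648    0.1079    0.0850]
  [  0.0972    0.1173    1.0793    0.1448    0.1022    0.1015    0.0995]
  [  0.0538    0.1630    0.0839    1.0900    0.1538    0.0796    0.1280]
  [  0.1346    0.0929    0.1458    0.1751    1.1523    0.0549    0.0986]
  [  0.0540    0.1416    0.0899    0.1157    0.0642    1.1165    0.0523]
  [  0.0444    0.0941    0.1486    0.1432    0.0879    0.1097    1.0888]
Total output x = L · d:
  x_0 = 1.1028·8 + 0.1521·12 + 0.0618·35 + 0.1395·70 + 0.1270·36 + 0.1242·98 + 0.0909·64 = 45.1318
  x_1 = 0.1606·8 + 1.1676·12 + 0.0549·35 + 0.1370·70 + 0.1648·36 + 0.1079·98 + 0.0850·64 = 48.7532
  x_2 = 0.0972·8 + 0.1173·12 + 1.0793·35 + 0.1448·70 + 0.1022·36 + 0.1015·98 + 0.0995·64 = 70.0819
  x_3 = 0.0538·8 + 0.1630·12 + 0.0839·35 + 1.0900·70 + 0.1538·36 + 0.0796·98 + 0.1280·64 = 103.1504
  x_4 = 0.1346·8 + 0.0929·12 + 0.1458·35 + 0.1751·70 + 1.1523·36 + 0.0549·98 + 0.0986·64 = 72.7244
  x_5 = 0.0540·8 + 0.1416·12 + 0.0899·35 + 0.1157·70 + 0.0642·36 + 1.1165·98 + 0.0523·64 = 128.4528
  x_6 = 0.0444·8 + 0.0941·12 + 0.1486·35 + 0.1432·70 + 0.0879·36 + 0.1097·98 + 1.0888·64 = 100.3102
Δx_0 = L[0,4] · Δd_4 = 0.1270 · 12 = 1.5239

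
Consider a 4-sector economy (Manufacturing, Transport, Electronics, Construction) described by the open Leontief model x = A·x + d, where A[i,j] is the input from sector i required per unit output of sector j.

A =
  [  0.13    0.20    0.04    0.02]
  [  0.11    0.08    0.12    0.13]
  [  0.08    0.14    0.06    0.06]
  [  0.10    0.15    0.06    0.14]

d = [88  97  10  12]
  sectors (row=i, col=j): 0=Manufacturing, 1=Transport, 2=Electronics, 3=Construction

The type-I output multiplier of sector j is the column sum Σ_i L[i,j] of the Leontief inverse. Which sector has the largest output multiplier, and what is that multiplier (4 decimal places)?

Transport (1.9475)

Form M = I − A:
  [  0.87   -0.20   -0.04   -0.02]
  [ -0.11    0.92   -0.12   -0.13]
  [ -0.08   -0.14    0.94   -0.06]
  [ -0.10   -0.15   -0.06    0.86]
Leontief inverse L = M⁻¹:
  [  1.2034    0.2885    0.0930    0.0781]
  [  0.1882    1.1859    0.1719    0.1956]
  [  0.1421    0.2175    1.1049    0.1133]
  [  0.1827    0.2556    0.1179    1.2139]
Total output x = L · d:
  x_0 = 1.2034·88 + 0.2885·97 + 0.0930·10 + 0.0781·12 = 135.7542
  x_1 = 0.1882·88 + 1.1859·97 + 0.1719·10 + 0.1956·12 = 135.6672
  x_2 = 0.1421·88 + 0.2175·97 + 1.1049·10 + 0.1133·12 = 46.0111
  x_3 = 0.1827·88 + 0.2556·97 + 0.1179·10 + 1.2139·12 = 56.6118
Output multipliers (column sums of L):
  Manufacturing: 1.7165
  Transport: 1.9475
  Electronics: 1.4877
  Construction: 1.6009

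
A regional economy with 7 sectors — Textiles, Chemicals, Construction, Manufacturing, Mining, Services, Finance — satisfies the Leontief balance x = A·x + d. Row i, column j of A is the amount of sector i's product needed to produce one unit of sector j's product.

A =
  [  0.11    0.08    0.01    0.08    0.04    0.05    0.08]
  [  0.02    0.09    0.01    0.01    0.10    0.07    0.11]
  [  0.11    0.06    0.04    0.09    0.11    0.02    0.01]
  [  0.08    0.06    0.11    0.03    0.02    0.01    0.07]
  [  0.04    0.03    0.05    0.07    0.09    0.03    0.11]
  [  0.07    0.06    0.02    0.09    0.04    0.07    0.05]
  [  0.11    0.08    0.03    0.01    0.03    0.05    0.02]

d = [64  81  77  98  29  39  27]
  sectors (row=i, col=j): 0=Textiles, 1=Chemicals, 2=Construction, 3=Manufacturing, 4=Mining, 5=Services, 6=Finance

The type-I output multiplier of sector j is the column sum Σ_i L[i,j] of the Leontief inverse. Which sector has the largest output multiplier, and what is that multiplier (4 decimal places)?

Textiles (1.9029)

Form M = I − A:
  [  0.89   -0.08   -0.01   -0.08   -0.04   -0.05   -0.08]
  [ -0.02    0.91   -0.01   -0.01   -0.10   -0.07   -0.11]
  [ -0.11   -0.06    0.96   -0.09   -0.11   -0.02   -0.01]
  [ -0.08   -0.06   -0.11    0.97   -0.02   -0.01   -0.07]
  [ -0.04   -0.03   -0.05   -0.07    0.91   -0.03   -0.11]
  [ -0.07   -0.06   -0.02   -0.09   -0.04    0.93   -0.05]
  [ -0.11   -0.08   -0.03   -0.01   -0.03   -0.05    0.98]
Leontief inverse L = M⁻¹:
  [  1.1682    0.1327    0.0370    0.1162    0.0810    0.0846    0.1323]
  [  0.0671    1.1350    0.0318    0.0416    0.1422    0.1032    0.1574]
  [  0.1656    0.1080    1.0707    0.1307    0.1558    0.0500    0.0659]
  [  0.1335    0.1047    0.1318    1.0643    0.0619    0.0372    0.1089]
  [  0.0953    0.0752    0.0787    0.1046    1.1308    0.0584    0.1544]
  [  0.1210    0.1053    0.0465    0.1239    0.0767    1.0997    0.0957]
  [  0.1521    0.1196    0.0456    0.0408    0.0646    0.0777    1.0609]
Total output x = L · d:
  x_0 = 1.1682·64 + 0.1327·81 + 0.0370·77 + 0.1162·98 + 0.0810·29 + 0.0846·39 + 0.1323·27 = 108.9735
  x_1 = 0.0671·64 + 1.1350·81 + 0.0318·77 + 0.0416·98 + 0.1422·29 + 0.1032·39 + 0.1574·27 = 115.1540
  x_2 = 0.1656·64 + 0.1080·81 + 1.0707·77 + 0.1307·98 + 0.1558·29 + 0.0500·39 + 0.0659·27 = 122.8487
  x_3 = 0.1335·64 + 0.1047·81 + 0.1318·77 + 1.0643·98 + 0.0619·29 + 0.0372·39 + 0.1089·27 = 137.6559
  x_4 = 0.0953·64 + 0.0752·81 + 0.0787·77 + 0.1046·98 + 1.1308·29 + 0.0584·39 + 0.1544·27 = 67.7324
  x_5 = 0.1210·64 + 0.1053·81 + 0.0465·77 + 0.1239·98 + 0.0767·29 + 1.0997·39 + 0.0957·27 = 79.6958
  x_6 = 0.1521·64 + 0.1196·81 + 0.0456·77 + 0.0408·98 + 0.0646·29 + 0.0777·39 + 1.0609·27 = 60.4879
Output multipliers (column sums of L):
  Textiles: 1.9029
  Chemicals: 1.7804
  Construction: 1.4421
  Manufacturing: 1.6221
  Mining: 1.7131
  Services: 1.5108
  Finance: 1.7755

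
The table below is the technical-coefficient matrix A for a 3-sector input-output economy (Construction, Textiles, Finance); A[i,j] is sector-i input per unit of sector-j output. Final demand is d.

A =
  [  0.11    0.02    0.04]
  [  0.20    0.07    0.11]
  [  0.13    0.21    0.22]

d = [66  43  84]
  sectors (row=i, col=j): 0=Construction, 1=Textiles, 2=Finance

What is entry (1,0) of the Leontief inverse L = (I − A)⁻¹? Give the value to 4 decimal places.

Form M = I − A:
  [  0.89   -0.02   -0.04]
  [ -0.20    0.93   -0.11]
  [ -0.13   -0.21    0.78]
Leontief inverse L = M⁻¹:
  [  1.1417    0.0390    0.0641]
  [  0.2769    1.1201    0.1722]
  [  0.2648    0.3081    1.3391]
Total output x = L · d:
  x_0 = 1.1417·66 + 0.0390·43 + 0.0641·84 = 82.4115
  x_1 = 0.2769·66 + 1.1201·43 + 0.1722·84 = 80.8980
  x_2 = 0.2648·66 + 0.3081·43 + 1.3391·84 = 143.2078

L[1,0] = 0.2769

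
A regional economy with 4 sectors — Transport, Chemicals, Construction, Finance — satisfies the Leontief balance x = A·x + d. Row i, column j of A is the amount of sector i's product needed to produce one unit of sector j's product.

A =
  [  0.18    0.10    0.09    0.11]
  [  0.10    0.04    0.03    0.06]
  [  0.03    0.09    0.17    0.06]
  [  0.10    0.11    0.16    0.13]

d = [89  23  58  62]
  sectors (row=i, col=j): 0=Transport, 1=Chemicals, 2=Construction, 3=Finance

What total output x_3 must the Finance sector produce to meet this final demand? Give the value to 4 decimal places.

109.4663

Form M = I − A:
  [  0.82   -0.10   -0.09   -0.11]
  [ -0.10    0.96   -0.03   -0.06]
  [ -0.03   -0.09    0.83   -0.06]
  [ -0.10   -0.11   -0.16    0.87]
Leontief inverse L = M⁻¹:
  [  1.2693    0.1702    0.1794    0.1846]
  [  0.1457    1.0749    0.0735    0.0976]
  [  0.0745    0.1358    1.2379    0.1042]
  [  0.1780    0.1804    0.2576    1.2021]
Total output x = L · d:
  x_0 = 1.2693·89 + 0.1702·23 + 0.1794·58 + 0.1846·62 = 138.7349
  x_1 = 0.1457·89 + 1.0749·23 + 0.0735·58 + 0.0976·62 = 48.0019
  x_2 = 0.0745·89 + 0.1358·23 + 1.2379·58 + 0.1042·62 = 88.0123
  x_3 = 0.1780·89 + 0.1804·23 + 0.2576·58 + 1.2021·62 = 109.4663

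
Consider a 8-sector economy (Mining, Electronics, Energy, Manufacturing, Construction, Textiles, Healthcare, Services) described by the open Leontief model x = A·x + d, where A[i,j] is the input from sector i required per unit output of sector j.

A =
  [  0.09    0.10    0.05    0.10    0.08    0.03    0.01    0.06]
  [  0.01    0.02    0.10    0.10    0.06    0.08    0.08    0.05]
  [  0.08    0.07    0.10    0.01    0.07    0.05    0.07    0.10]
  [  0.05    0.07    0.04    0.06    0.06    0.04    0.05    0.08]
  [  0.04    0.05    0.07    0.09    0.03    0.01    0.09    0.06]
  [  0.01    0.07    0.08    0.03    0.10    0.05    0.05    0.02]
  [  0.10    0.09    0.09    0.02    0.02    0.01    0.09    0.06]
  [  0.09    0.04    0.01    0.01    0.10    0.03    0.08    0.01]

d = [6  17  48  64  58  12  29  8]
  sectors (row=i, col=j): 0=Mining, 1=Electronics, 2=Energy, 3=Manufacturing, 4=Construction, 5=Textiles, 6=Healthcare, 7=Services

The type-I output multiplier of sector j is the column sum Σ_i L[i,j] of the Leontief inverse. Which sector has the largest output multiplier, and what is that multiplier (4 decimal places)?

Form M = I − A:
  [  0.91   -0.10   -0.05   -0.10   -0.08   -0.03   -0.01   -0.06]
  [ -0.01    0.98   -0.10   -0.10   -0.06   -0.08   -0.08   -0.05]
  [ -0.08   -0.07    0.90   -0.01   -0.07   -0.05   -0.07   -0.10]
  [ -0.05   -0.07   -0.04    0.94   -0.06   -0.04   -0.05   -0.08]
  [ -0.04   -0.05   -0.07   -0.09    0.97   -0.01   -0.09   -0.06]
  [ -0.01   -0.07   -0.08   -0.03   -0.10    0.95   -0.05   -0.02]
  [ -0.10   -0.09   -0.09   -0.02   -0.02   -0.01    0.91   -0.06]
  [ -0.09   -0.04   -0.01   -0.01   -0.10   -0.03   -0.08    0.99]
Leontief inverse L = M⁻¹:
  [  1.1459    0.1600    0.1142    0.1588    0.1430    0.0683    0.0723    0.1163]
  [  0.0669    1.0809    0.1651    0.1430    0.1187    0.1139    0.1435    0.1051]
  [  0.1458    0.1356    1.1713    0.0630    0.1370    0.0882    0.1393    0.1576]
  [  0.1003    0.1218    0.0954    1.1052    0.1136    0.0713    0.1061    0.1259]
  [  0.0942    0.1039    0.1261    0.1315    1.0808    0.0403    0.1458    0.1095]
  [  0.0536    0.1172    0.1377    0.0710    0.1462    1.0792    0.1049    0.0658]
  [  0.1606    0.1499    0.1550    0.0693    0.0781    0.0453    1.1498    0.1139]
  [  0.1335    0.0870    0.0593    0.0530    0.1402    0.0529    0.1257    1.0500]
Total output x = L · d:
  x_0 = 1.1459·6 + 0.1600·17 + 0.1142·48 + 0.1588·64 + 0.1430·58 + 0.0683·12 + 0.0723·29 + 0.1163·8 = 37.3796
  x_1 = 0.0669·6 + 1.0809·17 + 0.1651·48 + 0.1430·64 + 0.1187·58 + 0.1139·12 + 0.1435·29 + 0.1051·8 = 49.1063
  x_2 = 0.1458·6 + 0.1356·17 + 1.1713·48 + 0.0630·64 + 0.1370·58 + 0.0882·12 + 0.1393·29 + 0.1576·8 = 77.7383
  x_3 = 0.1003·6 + 0.1218·17 + 0.0954·48 + 1.1052·64 + 0.1136·58 + 0.0713·12 + 0.1061·29 + 0.1259·8 = 89.5119
  x_4 = 0.0942·6 + 0.1039·17 + 0.1261·48 + 0.1315·64 + 1.0808·58 + 0.0403·12 + 0.1458·29 + 0.1095·8 = 85.0693
  x_5 = 0.0536·6 + 0.1172·17 + 0.1377·48 + 0.0710·64 + 0.1462·58 + 1.0792·12 + 0.1049·29 + 0.0658·8 = 38.4684
  x_6 = 0.1606·6 + 0.1499·17 + 0.1550·48 + 0.0693·64 + 0.0781·58 + 0.0453·12 + 1.1498·29 + 0.1139·8 = 54.7145
  x_7 = 0.1335·6 + 0.0870·17 + 0.0593·48 + 0.0530·64 + 0.1402·58 + 0.0529·12 + 0.1257·29 + 1.0500·8 = 29.3324
Output multipliers (column sums of L):
  Mining: 1.9009
  Electronics: 1.9562
  Energy: 2.0239
  Manufacturing: 1.7948
  Construction: 1.9576
  Textiles: 1.5593
  Healthcare: 1.9875
  Services: 1.8442

Energy (2.0239)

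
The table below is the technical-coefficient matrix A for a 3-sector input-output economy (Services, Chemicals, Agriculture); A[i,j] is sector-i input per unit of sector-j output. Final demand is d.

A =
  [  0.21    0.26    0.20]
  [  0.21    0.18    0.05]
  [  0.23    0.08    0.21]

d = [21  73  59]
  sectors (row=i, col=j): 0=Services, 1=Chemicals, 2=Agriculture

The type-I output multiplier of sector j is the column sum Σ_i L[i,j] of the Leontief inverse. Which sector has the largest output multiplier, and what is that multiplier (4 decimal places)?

Services (2.4362)

Form M = I − A:
  [  0.79   -0.26   -0.20]
  [ -0.21    0.82   -0.05]
  [ -0.23   -0.08    0.79]
Leontief inverse L = M⁻¹:
  [  1.5278    0.5254    0.4200]
  [  0.4210    1.3719    0.1934]
  [  0.4874    0.2919    1.4077]
Total output x = L · d:
  x_0 = 1.5278·21 + 0.5254·73 + 0.4200·59 = 95.2188
  x_1 = 0.4210·21 + 1.3719·73 + 0.1934·59 = 120.3973
  x_2 = 0.4874·21 + 0.2919·73 + 1.4077·59 = 114.5976
Output multipliers (column sums of L):
  Services: 2.4362
  Chemicals: 2.1891
  Agriculture: 2.0211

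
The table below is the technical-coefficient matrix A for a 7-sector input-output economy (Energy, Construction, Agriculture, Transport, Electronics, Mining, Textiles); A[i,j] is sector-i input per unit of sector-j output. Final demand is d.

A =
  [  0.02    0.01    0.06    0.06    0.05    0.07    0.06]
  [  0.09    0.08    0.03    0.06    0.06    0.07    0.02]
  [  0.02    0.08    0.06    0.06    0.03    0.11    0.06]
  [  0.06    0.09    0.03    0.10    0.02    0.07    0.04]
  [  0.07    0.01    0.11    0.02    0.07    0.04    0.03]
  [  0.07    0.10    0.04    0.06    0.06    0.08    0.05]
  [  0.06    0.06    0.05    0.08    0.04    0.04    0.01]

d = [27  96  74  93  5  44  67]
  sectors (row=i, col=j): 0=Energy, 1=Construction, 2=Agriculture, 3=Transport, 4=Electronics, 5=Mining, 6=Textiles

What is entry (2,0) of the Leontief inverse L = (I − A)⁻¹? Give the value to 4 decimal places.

Form M = I − A:
  [  0.98   -0.01   -0.06   -0.06   -0.05   -0.07   -0.06]
  [ -0.09    0.92   -0.03   -0.06   -0.06   -0.07   -0.02]
  [ -0.02   -0.08    0.94   -0.06   -0.03   -0.11   -0.06]
  [ -0.06   -0.09   -0.03    0.90   -0.02   -0.07   -0.04]
  [ -0.07   -0.01   -0.11   -0.02    0.93   -0.04   -0.03]
  [ -0.07   -0.10   -0.04   -0.06   -0.06    0.92   -0.05]
  [ -0.06   -0.06   -0.05   -0.08   -0.04   -0.04    0.99]
Leontief inverse L = M⁻¹:
  [  1.0504    0.0464    0.0893    0.0952    0.0749    0.1082    0.0816]
  [  0.1284    1.1208    0.0656    0.1017    0.0931    0.1167    0.0472]
  [  0.0620    0.1299    1.0941    0.1055    0.0633    0.1600    0.0870]
  [  0.1001    0.1362    0.0618    1.1459    0.0513    0.1177    0.0664]
  [  0.0978    0.0433    0.1441    0.0538    1.0968    0.0821    0.0551]
  [  0.1144    0.1479    0.0792    0.1074    0.0970    1.1322    0.0792]
  [  0.0912    0.0960    0.0787    0.1164    0.0658    0.0803    1.0331]
Total output x = L · d:
  x_0 = 1.0504·27 + 0.0464·96 + 0.0893·74 + 0.0952·93 + 0.0749·5 + 0.1082·44 + 0.0816·67 = 58.8728
  x_1 = 0.1284·27 + 1.1208·96 + 0.0656·74 + 0.1017·93 + 0.0931·5 + 0.1167·44 + 0.0472·67 = 134.1366
  x_2 = 0.0620·27 + 0.1299·96 + 1.0941·74 + 0.1055·93 + 0.0633·5 + 0.1600·44 + 0.0870·67 = 118.1075
  x_3 = 0.1001·27 + 0.1362·96 + 0.0618·74 + 1.1459·93 + 0.0513·5 + 0.1177·44 + 0.0664·67 = 136.8019
  x_4 = 0.0978·27 + 0.0433·96 + 0.1441·74 + 0.0538·93 + 1.0968·5 + 0.0821·44 + 0.0551·67 = 35.2501
  x_5 = 0.1144·27 + 0.1479·96 + 0.0792·74 + 0.1074·93 + 0.0970·5 + 1.1322·44 + 0.0792·67 = 88.7526
  x_6 = 0.0912·27 + 0.0960·96 + 0.0787·74 + 0.1164·93 + 0.0658·5 + 0.0803·44 + 1.0331·67 = 101.4042

L[2,0] = 0.0620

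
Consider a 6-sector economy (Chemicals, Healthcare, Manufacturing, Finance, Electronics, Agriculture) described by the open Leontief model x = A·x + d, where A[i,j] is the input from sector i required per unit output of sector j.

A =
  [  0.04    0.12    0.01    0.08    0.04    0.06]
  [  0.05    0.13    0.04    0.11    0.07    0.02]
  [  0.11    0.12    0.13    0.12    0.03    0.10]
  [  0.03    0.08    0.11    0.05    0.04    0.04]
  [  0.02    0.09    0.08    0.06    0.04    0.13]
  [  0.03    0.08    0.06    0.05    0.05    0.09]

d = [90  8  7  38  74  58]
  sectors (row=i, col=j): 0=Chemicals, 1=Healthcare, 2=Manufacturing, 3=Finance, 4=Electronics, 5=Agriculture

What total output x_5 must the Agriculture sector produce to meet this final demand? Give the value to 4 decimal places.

Form M = I − A:
  [  0.96   -0.12   -0.01   -0.08   -0.04   -0.06]
  [ -0.05    0.87   -0.04   -0.11   -0.07   -0.02]
  [ -0.11   -0.12    0.87   -0.12   -0.03   -0.10]
  [ -0.03   -0.08   -0.11    0.95   -0.04   -0.04]
  [ -0.02   -0.09   -0.08   -0.06    0.96   -0.13]
  [ -0.03   -0.08   -0.06   -0.05   -0.05    0.91]
Leontief inverse L = M⁻¹:
  [  1.0651    0.1813    0.0495    0.1263    0.0694    0.0951]
  [  0.0827    1.2057    0.0917    0.1682    0.1046    0.0644]
  [  0.1638    0.2318    1.2070    0.2070    0.0789    0.1689]
  [  0.0644    0.1471    0.1591    1.1039    0.0687    0.0833]
  [  0.0557    0.1649    0.1344    0.1181    1.0745    0.1808]
  [  0.0598    0.1444    0.1054    0.0997    0.0795    1.1333]
Total output x = L · d:
  x_0 = 1.0651·90 + 0.1813·8 + 0.0495·7 + 0.1263·38 + 0.0694·74 + 0.0951·58 = 113.1094
  x_1 = 0.0827·90 + 1.2057·8 + 0.0917·7 + 0.1682·38 + 0.1046·74 + 0.0644·58 = 35.5970
  x_2 = 0.1638·90 + 0.2318·8 + 1.2070·7 + 0.2070·38 + 0.0789·74 + 0.1689·58 = 48.5396
  x_3 = 0.0644·90 + 0.1471·8 + 0.1591·7 + 1.1039·38 + 0.0687·74 + 0.0833·58 = 59.9561
  x_4 = 0.0557·90 + 0.1649·8 + 0.1344·7 + 0.1181·38 + 1.0745·74 + 0.1808·58 = 101.7656
  x_5 = 0.0598·90 + 0.1444·8 + 0.1054·7 + 0.0997·38 + 0.0795·74 + 1.1333·58 = 82.6808

82.6808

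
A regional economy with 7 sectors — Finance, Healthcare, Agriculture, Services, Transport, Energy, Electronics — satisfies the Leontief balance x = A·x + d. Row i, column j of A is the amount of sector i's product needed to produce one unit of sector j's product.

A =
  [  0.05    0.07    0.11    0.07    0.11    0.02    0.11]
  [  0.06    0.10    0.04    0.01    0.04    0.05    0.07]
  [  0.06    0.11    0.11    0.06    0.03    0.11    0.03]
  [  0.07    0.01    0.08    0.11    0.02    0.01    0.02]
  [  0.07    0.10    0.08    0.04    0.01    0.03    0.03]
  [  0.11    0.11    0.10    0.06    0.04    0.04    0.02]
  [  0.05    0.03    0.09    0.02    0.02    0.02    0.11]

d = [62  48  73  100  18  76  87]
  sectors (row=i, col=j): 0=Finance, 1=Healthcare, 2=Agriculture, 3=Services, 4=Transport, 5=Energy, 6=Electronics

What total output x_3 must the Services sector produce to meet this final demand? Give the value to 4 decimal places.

140.6708

Form M = I − A:
  [  0.95   -0.07   -0.11   -0.07   -0.11   -0.02   -0.11]
  [ -0.06    0.90   -0.04   -0.01   -0.04   -0.05   -0.07]
  [ -0.06   -0.11    0.89   -0.06   -0.03   -0.11   -0.03]
  [ -0.07   -0.01   -0.08    0.89   -0.02   -0.01   -0.02]
  [ -0.07   -0.10   -0.08   -0.04    0.99   -0.03   -0.03]
  [ -0.11   -0.11   -0.10   -0.06   -0.04    0.96   -0.02]
  [ -0.05   -0.03   -0.09   -0.02   -0.02   -0.02    0.89]
Leontief inverse L = M⁻¹:
  [  1.1081    0.1394    0.1898    0.1157    0.1426    0.0612    0.1631]
  [  0.1012    1.1514    0.0936    0.0379    0.0667    0.0776    0.1111]
  [  0.1212    0.1845    1.1875    0.1067    0.0668    0.1530    0.0776]
  [  0.1055    0.0475    0.1309    1.1466    0.0431    0.0340    0.0492]
  [  0.1102    0.1506    0.1337    0.0716    1.0377    0.0601    0.0679]
  [  0.1642    0.1779    0.1729    0.1044    0.0778    1.0791    0.0693]
  [  0.0865    0.0738    0.1437    0.0483    0.0431    0.0479    1.1485]
Total output x = L · d:
  x_0 = 1.1081·62 + 0.1394·48 + 0.1898·73 + 0.1157·100 + 0.1426·18 + 0.0612·76 + 0.1631·87 = 122.2297
  x_1 = 0.1012·62 + 1.1514·48 + 0.0936·73 + 0.0379·100 + 0.0667·18 + 0.0776·76 + 0.1111·87 = 88.9324
  x_2 = 0.1212·62 + 0.1845·48 + 1.1875·73 + 0.1067·100 + 0.0668·18 + 0.1530·76 + 0.0776·87 = 133.3172
  x_3 = 0.1055·62 + 0.0475·48 + 0.1309·73 + 1.1466·100 + 0.0431·18 + 0.0340·76 + 0.0492·87 = 140.6708
  x_4 = 0.1102·62 + 0.1506·48 + 0.1337·73 + 0.0716·100 + 1.0377·18 + 0.0601·76 + 0.0679·87 = 60.1365
  x_5 = 0.1642·62 + 0.1779·48 + 0.1729·73 + 0.1044·100 + 0.0778·18 + 1.0791·76 + 0.0693·87 = 131.2255
  x_6 = 0.0865·62 + 0.0738·48 + 0.1437·73 + 0.0483·100 + 0.0431·18 + 0.0479·76 + 1.1485·87 = 128.5603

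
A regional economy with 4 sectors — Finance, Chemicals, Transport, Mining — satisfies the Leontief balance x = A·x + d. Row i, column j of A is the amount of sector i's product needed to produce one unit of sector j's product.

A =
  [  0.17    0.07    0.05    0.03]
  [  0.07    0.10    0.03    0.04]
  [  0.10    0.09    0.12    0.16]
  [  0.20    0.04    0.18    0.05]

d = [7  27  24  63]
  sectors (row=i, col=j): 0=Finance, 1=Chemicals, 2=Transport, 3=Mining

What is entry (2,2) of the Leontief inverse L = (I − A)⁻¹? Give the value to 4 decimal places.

Form M = I − A:
  [  0.83   -0.07   -0.05   -0.03]
  [ -0.07    0.90   -0.03   -0.04]
  [ -0.10   -0.09    0.88   -0.16]
  [ -0.20   -0.04   -0.18    0.95]
Leontief inverse L = M⁻¹:
  [  1.2382    0.1075    0.0859    0.0581]
  [  0.1168    1.1287    0.0576    0.0609]
  [  0.2081    0.1454    1.1970    0.2143]
  [  0.3050    0.0977    0.2473    1.1080]
Total output x = L · d:
  x_0 = 1.2382·7 + 0.1075·27 + 0.0859·24 + 0.0581·63 = 17.2912
  x_1 = 0.1168·7 + 1.1287·27 + 0.0576·24 + 0.0609·63 = 36.5103
  x_2 = 0.2081·7 + 0.1454·27 + 1.1970·24 + 0.2143·63 = 47.6106
  x_3 = 0.3050·7 + 0.0977·27 + 0.2473·24 + 1.1080·63 = 80.5143

L[2,2] = 1.1970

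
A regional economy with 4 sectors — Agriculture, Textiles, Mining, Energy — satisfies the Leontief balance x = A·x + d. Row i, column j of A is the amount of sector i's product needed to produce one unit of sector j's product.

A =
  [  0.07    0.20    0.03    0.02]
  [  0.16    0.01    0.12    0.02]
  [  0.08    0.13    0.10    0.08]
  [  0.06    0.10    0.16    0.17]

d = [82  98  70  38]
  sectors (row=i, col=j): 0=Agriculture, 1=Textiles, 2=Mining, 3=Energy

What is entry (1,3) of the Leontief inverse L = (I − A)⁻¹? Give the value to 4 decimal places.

Form M = I − A:
  [  0.93   -0.20   -0.03   -0.02]
  [ -0.16    0.99   -0.12   -0.02]
  [ -0.08   -0.13    0.90   -0.08]
  [ -0.06   -0.10   -0.16    0.83]
Leontief inverse L = M⁻¹:
  [  1.1261    0.2417    0.0769    0.0404]
  [  0.2018    1.0763    0.1584    0.0461]
  [  0.1411    0.1933    1.1630    0.1201]
  [  0.1329    0.1844    0.2488    1.2364]
Total output x = L · d:
  x_0 = 1.1261·82 + 0.2417·98 + 0.0769·70 + 0.0404·38 = 122.9410
  x_1 = 0.2018·82 + 1.0763·98 + 0.1584·70 + 0.0461·38 = 134.8651
  x_2 = 0.1411·82 + 0.1933·98 + 1.1630·70 + 0.1201·38 = 116.4863
  x_3 = 0.1329·82 + 0.1844·98 + 0.2488·70 + 1.2364·38 = 93.3744

L[1,3] = 0.0461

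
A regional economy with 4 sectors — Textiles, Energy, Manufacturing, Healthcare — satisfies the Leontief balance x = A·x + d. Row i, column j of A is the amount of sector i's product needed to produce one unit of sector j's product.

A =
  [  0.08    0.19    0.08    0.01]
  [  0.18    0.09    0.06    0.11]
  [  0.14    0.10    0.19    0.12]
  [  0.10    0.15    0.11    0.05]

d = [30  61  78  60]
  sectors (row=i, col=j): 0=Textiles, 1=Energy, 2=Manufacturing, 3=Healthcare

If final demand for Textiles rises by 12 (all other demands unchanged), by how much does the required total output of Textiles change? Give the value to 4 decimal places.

Form M = I − A:
  [  0.92   -0.19   -0.08   -0.01]
  [ -0.18    0.91   -0.06   -0.11]
  [ -0.14   -0.10    0.81   -0.12]
  [ -0.10   -0.15   -0.11    0.95]
Leontief inverse L = M⁻¹:
  [  1.1684    0.2699    0.1438    0.0617]
  [  0.2723    1.1970    0.1371    0.1588]
  [  0.2647    0.2306    1.3042    0.1942]
  [  0.1966    0.2441    0.1878    1.1067]
Total output x = L · d:
  x_0 = 1.1684·30 + 0.2699·61 + 0.1438·78 + 0.0617·60 = 66.4316
  x_1 = 0.2723·30 + 1.1970·61 + 0.1371·78 + 0.1588·60 = 101.4100
  x_2 = 0.2647·30 + 0.2306·61 + 1.3042·78 + 0.1942·60 = 135.3853
  x_3 = 0.1966·30 + 0.2441·61 + 0.1878·78 + 1.1067·60 = 101.8390
Δx_0 = L[0,0] · Δd_0 = 1.1684 · 12 = 14.0202

14.0202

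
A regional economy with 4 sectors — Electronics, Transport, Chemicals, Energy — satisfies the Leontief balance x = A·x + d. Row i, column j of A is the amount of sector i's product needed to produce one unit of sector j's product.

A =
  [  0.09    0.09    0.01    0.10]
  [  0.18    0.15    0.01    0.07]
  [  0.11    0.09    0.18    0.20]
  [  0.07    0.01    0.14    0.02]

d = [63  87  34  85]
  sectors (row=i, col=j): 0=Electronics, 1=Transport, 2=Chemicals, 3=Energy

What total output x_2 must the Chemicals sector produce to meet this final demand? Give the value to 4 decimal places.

95.2673

Form M = I − A:
  [  0.91   -0.09   -0.01   -0.10]
  [ -0.18    0.85   -0.01   -0.07]
  [ -0.11   -0.09    0.82   -0.20]
  [ -0.07   -0.01   -0.14    0.98]
Leontief inverse L = M⁻¹:
  [  1.1387    0.1262    0.0381    0.1330]
  [  0.2529    1.2087    0.0383    0.1200]
  [  0.2082    0.1604    1.2740    0.2927]
  [  0.1137    0.0443    0.1851    1.0729]
Total output x = L · d:
  x_0 = 1.1387·63 + 0.1262·87 + 0.0381·34 + 0.1330·85 = 95.3150
  x_1 = 0.2529·63 + 1.2087·87 + 0.0383·34 + 0.1200·85 = 132.5938
  x_2 = 0.2082·63 + 0.1604·87 + 1.2740·34 + 0.2927·85 = 95.2673
  x_3 = 0.1137·63 + 0.0443·87 + 0.1851·34 + 1.0729·85 = 108.5055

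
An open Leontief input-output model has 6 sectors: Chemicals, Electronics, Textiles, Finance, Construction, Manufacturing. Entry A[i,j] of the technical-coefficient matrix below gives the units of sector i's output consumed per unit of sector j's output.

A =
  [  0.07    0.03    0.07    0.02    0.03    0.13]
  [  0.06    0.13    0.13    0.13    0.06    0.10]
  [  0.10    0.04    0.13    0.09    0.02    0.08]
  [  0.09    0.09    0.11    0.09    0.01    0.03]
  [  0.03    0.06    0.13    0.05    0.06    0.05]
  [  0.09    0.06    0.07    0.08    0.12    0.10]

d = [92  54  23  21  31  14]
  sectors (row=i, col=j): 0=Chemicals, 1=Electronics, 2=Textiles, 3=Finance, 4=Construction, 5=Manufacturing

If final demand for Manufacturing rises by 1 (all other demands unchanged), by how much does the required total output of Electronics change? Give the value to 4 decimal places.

0.1925

Form M = I − A:
  [  0.93   -0.03   -0.07   -0.02   -0.03   -0.13]
  [ -0.06    0.87   -0.13   -0.13   -0.06   -0.10]
  [ -0.10   -0.04    0.87   -0.09   -0.02   -0.08]
  [ -0.09   -0.09   -0.11    0.91   -0.01   -0.03]
  [ -0.03   -0.06   -0.13   -0.05    0.94   -0.05]
  [ -0.09   -0.06   -0.07   -0.08   -0.12    0.90]
Leontief inverse L = M⁻¹:
  [  1.1211    0.0695    0.1344    0.0681    0.0678    0.1876]
  [  0.1495    1.2107    0.2539    0.2246    0.1144    0.1925]
  [  0.1682    0.0921    1.2170    0.1537    0.0581    0.1510]
  [  0.1522    0.1429    0.1934    1.1526    0.0426    0.0958]
  [  0.0852    0.1063    0.2081    0.1071    1.0925    0.1069]
  [  0.1600    0.1217    0.1700    0.1505    0.1684    1.1772]
Total output x = L · d:
  x_0 = 1.1211·92 + 0.0695·54 + 0.1344·23 + 0.0681·21 + 0.0678·31 + 0.1876·14 = 116.1467
  x_1 = 0.1495·92 + 1.2107·54 + 0.2539·23 + 0.2246·21 + 0.1144·31 + 0.1925·14 = 95.9231
  x_2 = 0.1682·92 + 0.0921·54 + 1.2170·23 + 0.1537·21 + 0.0581·31 + 0.1510·14 = 55.5741
  x_3 = 0.1522·92 + 0.1429·54 + 0.1934·23 + 1.1526·21 + 0.0426·31 + 0.0958·14 = 53.0343
  x_4 = 0.0852·92 + 0.1063·54 + 0.2081·23 + 0.1071·21 + 1.0925·31 + 0.1069·14 = 55.9781
  x_5 = 0.1600·92 + 0.1217·54 + 0.1700·23 + 0.1505·21 + 0.1684·31 + 1.1772·14 = 50.0654
Δx_1 = L[1,5] · Δd_5 = 0.1925 · 1 = 0.1925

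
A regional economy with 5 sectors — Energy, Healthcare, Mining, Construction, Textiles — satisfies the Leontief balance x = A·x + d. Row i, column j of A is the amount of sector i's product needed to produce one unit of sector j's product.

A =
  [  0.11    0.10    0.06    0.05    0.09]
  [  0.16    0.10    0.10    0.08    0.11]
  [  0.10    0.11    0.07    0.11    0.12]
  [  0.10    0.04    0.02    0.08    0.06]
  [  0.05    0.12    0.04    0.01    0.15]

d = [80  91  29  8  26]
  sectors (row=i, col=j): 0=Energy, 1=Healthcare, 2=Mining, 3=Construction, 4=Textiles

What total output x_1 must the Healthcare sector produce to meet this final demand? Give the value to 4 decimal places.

Form M = I − A:
  [  0.89   -0.10   -0.06   -0.05   -0.09]
  [ -0.16    0.90   -0.10   -0.08   -0.11]
  [ -0.10   -0.11    0.93   -0.11   -0.12]
  [ -0.10   -0.04   -0.02    0.92   -0.06]
  [ -0.05   -0.12   -0.04   -0.01    0.85]
Leontief inverse L = M⁻¹:
  [  1.1861    0.1712    0.1042    0.0937    0.1691]
  [  0.2600    1.1940    0.1574    0.1391    0.2141]
  [  0.1914    0.1943    1.1213    0.1637    0.2153]
  [  0.1520    0.0871    0.0479    1.1097    0.1125]
  [  0.1173    0.1888    0.0817    0.0459    1.2281]
Total output x = L · d:
  x_0 = 1.1861·80 + 0.1712·91 + 0.1042·29 + 0.0937·8 + 0.1691·26 = 118.6386
  x_1 = 0.2600·80 + 1.1940·91 + 0.1574·29 + 0.1391·8 + 0.2141·26 = 140.6900
  x_2 = 0.1914·80 + 0.1943·91 + 1.1213·29 + 0.1637·8 + 0.2153·26 = 72.4166
  x_3 = 0.1520·80 + 0.0871·91 + 0.0479·29 + 1.1097·8 + 0.1125·26 = 33.2755
  x_4 = 0.1173·80 + 0.1888·91 + 0.0817·29 + 0.0459·8 + 1.2281·26 = 61.2284

140.6900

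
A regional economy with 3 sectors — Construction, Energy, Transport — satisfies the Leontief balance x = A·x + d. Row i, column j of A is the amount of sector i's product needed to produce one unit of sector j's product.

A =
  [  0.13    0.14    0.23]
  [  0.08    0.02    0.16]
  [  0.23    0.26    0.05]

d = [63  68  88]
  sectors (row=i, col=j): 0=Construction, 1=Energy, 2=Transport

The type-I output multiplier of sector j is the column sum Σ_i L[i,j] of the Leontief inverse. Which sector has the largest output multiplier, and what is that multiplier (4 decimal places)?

Construction (1.7800)

Form M = I − A:
  [  0.87   -0.14   -0.23]
  [ -0.08    0.98   -0.16]
  [ -0.23   -0.26    0.95]
Leontief inverse L = M⁻¹:
  [  1.2681    0.2749    0.3533]
  [  0.1608    1.1030    0.2247]
  [  0.3510    0.3684    1.1997]
Total output x = L · d:
  x_0 = 1.2681·63 + 0.2749·68 + 0.3533·88 = 129.6752
  x_1 = 0.1608·63 + 1.1030·68 + 0.2247·88 = 104.9105
  x_2 = 0.3510·63 + 0.3684·68 + 1.1997·88 = 152.7390
Output multipliers (column sums of L):
  Construction: 1.7800
  Energy: 1.7463
  Transport: 1.7777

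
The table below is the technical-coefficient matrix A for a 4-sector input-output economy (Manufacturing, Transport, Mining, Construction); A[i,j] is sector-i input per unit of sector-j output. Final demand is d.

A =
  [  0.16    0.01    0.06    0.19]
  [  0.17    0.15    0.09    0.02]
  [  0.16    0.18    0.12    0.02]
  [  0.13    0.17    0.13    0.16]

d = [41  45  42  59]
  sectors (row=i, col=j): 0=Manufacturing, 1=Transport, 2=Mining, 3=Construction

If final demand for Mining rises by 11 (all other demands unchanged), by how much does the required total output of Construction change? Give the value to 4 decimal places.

Form M = I − A:
  [  0.84   -0.01   -0.06   -0.19]
  [ -0.17    0.85   -0.09   -0.02]
  [ -0.16   -0.18    0.88   -0.02]
  [ -0.13   -0.17   -0.13    0.84]
Leontief inverse L = M⁻¹:
  [  1.2846    0.1045    0.1421    0.2964]
  [  0.2960    1.2341    0.1612    0.1002]
  [  0.3010    0.2785    1.2006    0.1033]
  [  0.3053    0.3090    0.2404    1.2726]
Total output x = L · d:
  x_0 = 1.2846·41 + 0.1045·45 + 0.1421·42 + 0.2964·59 = 80.8238
  x_1 = 0.2960·41 + 1.2341·45 + 0.1612·42 + 0.1002·59 = 80.3502
  x_2 = 0.3010·41 + 0.2785·45 + 1.2006·42 + 0.1033·59 = 81.3942
  x_3 = 0.3053·41 + 0.3090·45 + 0.2404·42 + 1.2726·59 = 111.6046
Δx_3 = L[3,2] · Δd_2 = 0.2404 · 11 = 2.6446

2.6446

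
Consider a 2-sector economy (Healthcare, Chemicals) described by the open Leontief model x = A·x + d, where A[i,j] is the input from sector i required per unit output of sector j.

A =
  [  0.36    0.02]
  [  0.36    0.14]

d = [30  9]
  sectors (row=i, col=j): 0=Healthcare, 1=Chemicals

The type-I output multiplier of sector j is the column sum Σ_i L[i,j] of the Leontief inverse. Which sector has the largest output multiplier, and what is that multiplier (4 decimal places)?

Form M = I − A:
  [  0.64   -0.02]
  [ -0.36    0.86]
Leontief inverse L = M⁻¹:
  [  1.5832    0.0368]
  [  0.6627    1.1782]
Total output x = L · d:
  x_0 = 1.5832·30 + 0.0368·9 = 47.8277
  x_1 = 0.6627·30 + 1.1782·9 = 30.4860
Output multipliers (column sums of L):
  Healthcare: 2.2459
  Chemicals: 1.2150

Healthcare (2.2459)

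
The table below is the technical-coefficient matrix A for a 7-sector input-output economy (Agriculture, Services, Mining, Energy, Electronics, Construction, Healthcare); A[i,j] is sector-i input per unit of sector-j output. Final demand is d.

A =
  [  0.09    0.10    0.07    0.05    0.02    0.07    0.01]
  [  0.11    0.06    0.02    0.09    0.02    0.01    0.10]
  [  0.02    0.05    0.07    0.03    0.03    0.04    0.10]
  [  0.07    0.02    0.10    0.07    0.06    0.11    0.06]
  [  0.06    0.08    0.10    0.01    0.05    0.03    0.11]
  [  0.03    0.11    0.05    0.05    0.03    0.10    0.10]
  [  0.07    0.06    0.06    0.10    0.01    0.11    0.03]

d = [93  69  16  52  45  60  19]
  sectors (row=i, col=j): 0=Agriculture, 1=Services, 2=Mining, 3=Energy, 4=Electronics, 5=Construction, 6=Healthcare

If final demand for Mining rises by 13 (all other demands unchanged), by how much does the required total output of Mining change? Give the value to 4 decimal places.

Form M = I − A:
  [  0.91   -0.10   -0.07   -0.05   -0.02   -0.07   -0.01]
  [ -0.11    0.94   -0.02   -0.09   -0.02   -0.01   -0.10]
  [ -0.02   -0.05    0.93   -0.03   -0.03   -0.04   -0.10]
  [ -0.07   -0.02   -0.10    0.93   -0.06   -0.11   -0.06]
  [ -0.06   -0.08   -0.10   -0.01    0.95   -0.03   -0.11]
  [ -0.03   -0.11   -0.05   -0.05   -0.03    0.90   -0.10]
  [ -0.07   -0.06   -0.06   -0.10   -0.01   -0.11    0.97]
Leontief inverse L = M⁻¹:
  [  1.1378    0.1499    0.1134    0.0926    0.0408    0.1153    0.0611]
  [  0.1617    1.1076    0.0678    0.1372    0.0410    0.0635    0.1425]
  [  0.0569    0.0890    1.1073    0.0675    0.0464    0.0818    0.1418]
  [  0.1199    0.0802    0.1574    1.1179    0.0865    0.1717    0.1224]
  [  0.1091    0.1313    0.1469    0.0566    1.0701    0.0790    0.1628]
  [  0.0843    0.1667    0.0994    0.1039    0.0532    1.1580    0.1602]
  [  0.1187    0.1134    0.1099    0.1470    0.0343    0.1671    1.0854]
Total output x = L · d:
  x_0 = 1.1378·93 + 0.1499·69 + 0.1134·16 + 0.0926·52 + 0.0408·45 + 0.1153·60 + 0.0611·19 = 132.7074
  x_1 = 0.1617·93 + 1.1076·69 + 0.0678·16 + 0.1372·52 + 0.0410·45 + 0.0635·60 + 0.1425·19 = 108.0417
  x_2 = 0.0569·93 + 0.0890·69 + 1.1073·16 + 0.0675·52 + 0.0464·45 + 0.0818·60 + 0.1418·19 = 42.3468
  x_3 = 0.1199·93 + 0.0802·69 + 0.1574·16 + 1.1179·52 + 0.0865·45 + 0.1717·60 + 0.1224·19 = 93.8502
  x_4 = 0.1091·93 + 0.1313·69 + 0.1469·16 + 0.0566·52 + 1.0701·45 + 0.0790·60 + 0.1628·19 = 80.4915
  x_5 = 0.0843·93 + 0.1667·69 + 0.0994·16 + 0.1039·52 + 0.0532·45 + 1.1580·60 + 0.1602·19 = 101.2621
  x_6 = 0.1187·93 + 0.1134·69 + 0.1099·16 + 0.1470·52 + 0.0343·45 + 0.1671·60 + 1.0854·19 = 60.4553
Δx_2 = L[2,2] · Δd_2 = 1.1073 · 13 = 14.3943

14.3943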